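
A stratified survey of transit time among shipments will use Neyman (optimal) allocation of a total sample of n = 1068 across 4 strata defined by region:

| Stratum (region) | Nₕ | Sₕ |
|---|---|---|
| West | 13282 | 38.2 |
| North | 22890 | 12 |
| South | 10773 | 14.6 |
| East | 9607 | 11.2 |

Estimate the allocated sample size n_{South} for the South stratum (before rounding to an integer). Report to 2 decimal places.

160.45

Neyman allocation: nₕ = n·NₕSₕ / Σⱼ NⱼSⱼ.
Σ NⱼSⱼ = 13282·38.2 + 22890·12 + 10773·14.6 + 9607·11.2 = 1.0469366 × 10^6.
n_{South} = 1068·10773·14.6 / (1.0469366 × 10^6) = 160.45.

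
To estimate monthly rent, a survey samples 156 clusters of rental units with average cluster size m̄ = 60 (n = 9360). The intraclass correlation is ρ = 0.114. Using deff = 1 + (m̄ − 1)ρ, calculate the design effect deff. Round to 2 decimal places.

7.73

deff = 1 + (60 − 1)·0.114 = 1 + 6.726 = 7.726.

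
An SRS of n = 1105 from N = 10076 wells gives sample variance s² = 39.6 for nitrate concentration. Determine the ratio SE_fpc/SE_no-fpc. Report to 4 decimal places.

f = n/N = 1105/10076 = 0.10966653.
SE_no-fpc = √(s²/n) = 0.1893069; SE_fpc = √((1−f)s²/n) = 0.17862523.
Ratio = √(1−f) = 0.94357483.

0.9436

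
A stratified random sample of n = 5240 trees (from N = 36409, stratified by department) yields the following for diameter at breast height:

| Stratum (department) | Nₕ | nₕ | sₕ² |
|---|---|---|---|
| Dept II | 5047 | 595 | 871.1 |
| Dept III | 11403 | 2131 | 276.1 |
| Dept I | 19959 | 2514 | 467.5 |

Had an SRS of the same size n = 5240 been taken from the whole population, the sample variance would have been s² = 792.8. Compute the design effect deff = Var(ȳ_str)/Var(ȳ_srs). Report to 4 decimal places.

0.6485

Var(ȳ_str) = Σ Wₕ²(1−fₕ)sₕ²/nₕ with Wₕ = Nₕ/36409:
  Dept II: (5047/36409)²·(1−595/5047)·871.1/595 = 0.024815442
  Dept III: (11403/36409)²·(1−2131/11403)·276.1/2131 = 0.010333751
  Dept I: (19959/36409)²·(1−2514/19959)·467.5/2514 = 0.048843704
  → Var(ȳ_str) = 0.083992897.
Var(ȳ_srs) = (1 − 5240/36409)·792.8/5240 = 0.12952287.
deff = 0.083992897 / 0.12952287 = 0.6485.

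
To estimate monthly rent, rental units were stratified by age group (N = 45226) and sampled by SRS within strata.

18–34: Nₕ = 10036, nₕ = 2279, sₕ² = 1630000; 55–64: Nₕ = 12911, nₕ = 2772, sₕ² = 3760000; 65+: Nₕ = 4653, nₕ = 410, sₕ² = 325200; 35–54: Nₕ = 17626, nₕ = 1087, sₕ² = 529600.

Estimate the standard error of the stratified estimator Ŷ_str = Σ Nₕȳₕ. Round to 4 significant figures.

Var(Ŷ_str) = Σₕ Nₕ²(1 − fₕ)sₕ²/nₕ.
18–34: 10036²·(1 − 2279/10036)·1630000/2279 = 5.5679807 × 10^10.
55–64: 12911²·(1 − 2772/12911)·3760000/2772 = 1.7756183 × 10^11.
65+: 4653²·(1 − 410/4653)·325200/410 = 1.5659315 × 10^10.
35–54: 17626²·(1 − 1087/17626)·529600/1087 = 1.4203044 × 10^11.
Sum = 3.9093139 × 10^11.
SE = √(3.9093139 × 10^11) = 625200.

625200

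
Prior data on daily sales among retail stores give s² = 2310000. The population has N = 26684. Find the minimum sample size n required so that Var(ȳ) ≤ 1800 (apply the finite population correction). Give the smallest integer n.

Without fpc, n₀ = s²/D = 2310000/1800 = 1283.3333.
With fpc, (1 − n/N)·s²/n ≤ D requires n ≥ n₀/(1 + n₀/N) = 1283.3333/(1 + 1283.3333/26684) = 1224.4452.
Rounding up, n = 1225.

1225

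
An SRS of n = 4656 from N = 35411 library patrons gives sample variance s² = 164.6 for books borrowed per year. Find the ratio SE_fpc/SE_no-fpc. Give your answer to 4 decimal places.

0.9319

f = n/N = 4656/35411 = 0.13148457.
SE_no-fpc = √(s²/n) = 0.1880219; SE_fpc = √((1−f)s²/n) = 0.17522546.
Ratio = √(1−f) = 0.93194175.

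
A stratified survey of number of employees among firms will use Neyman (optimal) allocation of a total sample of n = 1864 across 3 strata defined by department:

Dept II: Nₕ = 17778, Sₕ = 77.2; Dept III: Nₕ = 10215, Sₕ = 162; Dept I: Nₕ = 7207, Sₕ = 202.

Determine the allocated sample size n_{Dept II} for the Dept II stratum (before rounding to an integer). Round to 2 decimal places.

Neyman allocation: nₕ = n·NₕSₕ / Σⱼ NⱼSⱼ.
Σ NⱼSⱼ = 17778·77.2 + 10215·162 + 7207·202 = 4.4831056 × 10^6.
n_{Dept II} = 1864·17778·77.2 / (4.4831056 × 10^6) = 570.65.

570.65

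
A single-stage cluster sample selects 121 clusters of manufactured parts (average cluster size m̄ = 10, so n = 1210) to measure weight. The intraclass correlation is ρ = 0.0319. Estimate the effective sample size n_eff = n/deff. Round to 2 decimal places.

940.10

deff = 1 + (10 − 1)·0.0319 = 1 + 0.2871 = 1.2871.
n_eff = 1210 / 1.2871 = 940.10.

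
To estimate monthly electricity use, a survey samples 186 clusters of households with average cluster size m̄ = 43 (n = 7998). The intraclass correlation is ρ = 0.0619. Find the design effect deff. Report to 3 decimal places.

deff = 1 + (43 − 1)·0.0619 = 1 + 2.5998 = 3.5998.

3.600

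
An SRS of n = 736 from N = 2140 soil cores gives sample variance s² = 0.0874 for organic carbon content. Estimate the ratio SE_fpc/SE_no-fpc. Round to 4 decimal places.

f = n/N = 736/2140 = 0.34392523.
SE_no-fpc = √(s²/n) = 0.010897247; SE_fpc = √((1−f)s²/n) = 0.0088266006.
Ratio = √(1−f) = 0.80998442.

0.8100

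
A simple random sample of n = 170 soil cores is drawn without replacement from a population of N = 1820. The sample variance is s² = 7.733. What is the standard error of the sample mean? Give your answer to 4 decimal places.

0.2031

Under SRS without replacement, Var(ȳ) = (1 − f)·s²/n with f = n/N = 170/1820 = 0.09340659.
Var(ȳ) = (1 − 0.09340659)·7.733/170 = 0.90659341·0.045488235 = 0.041239334.
SE(ȳ) = √(0.041239334) = 0.2031.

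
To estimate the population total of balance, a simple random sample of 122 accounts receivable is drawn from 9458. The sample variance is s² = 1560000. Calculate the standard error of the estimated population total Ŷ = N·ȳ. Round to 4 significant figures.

Var(Ŷ) = N²·Var(ȳ) = N²·(1 − n/N)·s²/n.
f = 122/9458 = 0.01289913; Var(ȳ) = 0.98710087·1560000/122 = 12621.946.
Var(Ŷ) = 9458² · 12621.946 = 1.1290806 × 10^12.
SE(Ŷ) = √(1.1290806 × 10^12) = 1.063 × 10^6.

1.063 × 10^6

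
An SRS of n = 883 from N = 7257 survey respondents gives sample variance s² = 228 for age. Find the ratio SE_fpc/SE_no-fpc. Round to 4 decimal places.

0.9372

f = n/N = 883/7257 = 0.12167562.
SE_no-fpc = √(s²/n) = 0.50814432; SE_fpc = √((1−f)s²/n) = 0.47622758.
Ratio = √(1−f) = 0.93718962.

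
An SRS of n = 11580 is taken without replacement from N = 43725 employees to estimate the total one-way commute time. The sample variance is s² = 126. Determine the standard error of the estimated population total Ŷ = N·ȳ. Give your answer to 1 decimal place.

3910.7

Var(Ŷ) = N²·Var(ȳ) = N²·(1 − n/N)·s²/n.
f = 11580/43725 = 0.26483705; Var(ȳ) = 0.73516295·126/11580 = 0.0079991824.
Var(Ŷ) = 43725² · 0.0079991824 = 1.5293442 × 10^7.
SE(Ŷ) = √(1.5293442 × 10^7) = 3910.7.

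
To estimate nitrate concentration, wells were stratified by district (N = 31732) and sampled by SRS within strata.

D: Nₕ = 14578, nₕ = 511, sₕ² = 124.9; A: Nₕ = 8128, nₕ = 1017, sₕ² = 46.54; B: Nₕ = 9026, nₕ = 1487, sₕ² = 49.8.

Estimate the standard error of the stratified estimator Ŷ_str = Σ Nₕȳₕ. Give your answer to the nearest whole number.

7419

Var(Ŷ_str) = Σₕ Nₕ²(1 − fₕ)sₕ²/nₕ.
D: 14578²·(1 − 511/14578)·124.9/511 = 5.0123452 × 10^7.
A: 8128²·(1 − 1017/8128)·46.54/1017 = 2.6449642 × 10^6.
B: 9026²·(1 − 1487/9026)·49.8/1487 = 2.2789114 × 10^6.
Sum = 5.5047328 × 10^7.
SE = √(5.5047328 × 10^7) = 7419.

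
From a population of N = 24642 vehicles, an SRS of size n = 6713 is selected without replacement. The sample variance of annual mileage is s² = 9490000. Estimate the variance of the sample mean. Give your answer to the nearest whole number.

1029

Under SRS without replacement, Var(ȳ) = (1 − f)·s²/n with f = n/N = 6713/24642 = 0.27242107.
Var(ȳ) = (1 − 0.27242107)·9490000/6713 = 0.72757893·1413.675 = 1028.5601.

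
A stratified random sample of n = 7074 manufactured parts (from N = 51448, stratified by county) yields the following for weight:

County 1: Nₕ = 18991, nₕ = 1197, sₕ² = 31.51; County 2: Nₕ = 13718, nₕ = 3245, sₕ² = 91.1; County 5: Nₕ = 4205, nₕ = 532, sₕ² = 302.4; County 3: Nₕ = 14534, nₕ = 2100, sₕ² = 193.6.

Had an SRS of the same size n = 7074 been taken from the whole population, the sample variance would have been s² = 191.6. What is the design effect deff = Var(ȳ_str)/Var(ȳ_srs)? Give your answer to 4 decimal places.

0.6205

Var(ȳ_str) = Σ Wₕ²(1−fₕ)sₕ²/nₕ with Wₕ = Nₕ/51448:
  County 1: (18991/51448)²·(1−1197/18991)·31.51/1197 = 0.0033607691
  County 2: (13718/51448)²·(1−3245/13718)·91.1/3245 = 0.0015238022
  County 5: (4205/51448)²·(1−532/4205)·302.4/532 = 0.0033168061
  County 3: (14534/51448)²·(1−2100/14534)·193.6/2100 = 0.0062942659
  → Var(ȳ_str) = 0.014495643.
Var(ȳ_srs) = (1 − 7074/51448)·191.6/7074 = 0.023360952.
deff = 0.014495643 / 0.023360952 = 0.6205.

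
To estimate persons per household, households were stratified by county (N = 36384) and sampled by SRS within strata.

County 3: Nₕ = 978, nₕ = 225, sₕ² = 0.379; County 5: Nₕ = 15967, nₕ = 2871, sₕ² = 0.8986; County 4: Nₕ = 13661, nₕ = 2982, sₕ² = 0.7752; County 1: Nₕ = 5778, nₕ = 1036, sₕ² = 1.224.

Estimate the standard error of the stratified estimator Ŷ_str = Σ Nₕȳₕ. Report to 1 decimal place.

370.1

Var(Ŷ_str) = Σₕ Nₕ²(1 − fₕ)sₕ²/nₕ.
County 3: 978²·(1 − 225/978)·0.379/225 = 1240.4822.
County 5: 15967²·(1 − 2871/15967)·0.8986/2871 = 65447.824.
County 4: 13661²·(1 − 2982/13661)·0.7752/2982 = 37924.442.
County 1: 5778²·(1 − 1036/5778)·1.224/1036 = 32371.345.
Sum = 136984.09.
SE = √(136984.09) = 370.1.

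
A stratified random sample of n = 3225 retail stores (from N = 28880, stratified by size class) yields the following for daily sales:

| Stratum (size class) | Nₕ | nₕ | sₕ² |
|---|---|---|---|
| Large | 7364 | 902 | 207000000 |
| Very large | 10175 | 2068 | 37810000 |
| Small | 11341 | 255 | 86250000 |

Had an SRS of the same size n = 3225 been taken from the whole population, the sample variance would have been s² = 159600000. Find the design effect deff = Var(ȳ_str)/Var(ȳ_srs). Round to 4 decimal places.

1.4987

Var(ȳ_str) = Σ Wₕ²(1−fₕ)sₕ²/nₕ with Wₕ = Nₕ/28880:
  Large: (7364/28880)²·(1−902/7364)·207000000/902 = 13093.332
  Very large: (10175/28880)²·(1−2068/10175)·37810000/2068 = 1808.2412
  Small: (11341/28880)²·(1−255/11341)·86250000/255 = 50985.98
  → Var(ȳ_str) = 65887.553.
Var(ȳ_srs) = (1 − 3225/28880)·159600000/3225 = 43962.056.
deff = 65887.553 / 43962.056 = 1.4987.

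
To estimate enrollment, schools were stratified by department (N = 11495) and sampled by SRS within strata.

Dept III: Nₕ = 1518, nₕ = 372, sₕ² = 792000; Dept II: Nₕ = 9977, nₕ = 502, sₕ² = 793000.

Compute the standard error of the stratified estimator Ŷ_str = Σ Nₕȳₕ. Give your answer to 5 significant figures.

Var(Ŷ_str) = Σₕ Nₕ²(1 − fₕ)sₕ²/nₕ.
Dept III: 1518²·(1 − 372/1518)·792000/372 = 3.7037241 × 10^9.
Dept II: 9977²·(1 − 502/9977)·793000/502 = 1.4933055 × 10^11.
Sum = 1.5303427 × 10^11.
SE = √(1.5303427 × 10^11) = 391200.

391200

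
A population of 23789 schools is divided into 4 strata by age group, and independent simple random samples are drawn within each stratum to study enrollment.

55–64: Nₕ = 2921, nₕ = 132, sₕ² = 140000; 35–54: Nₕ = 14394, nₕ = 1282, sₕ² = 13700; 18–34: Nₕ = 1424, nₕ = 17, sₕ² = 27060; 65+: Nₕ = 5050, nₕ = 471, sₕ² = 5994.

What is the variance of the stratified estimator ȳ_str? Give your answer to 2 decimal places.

Var(ȳ_str) = Σₕ Wₕ²(1 − fₕ)sₕ²/nₕ with Wₕ = Nₕ/N, N = 23789.
55–64: Wₕ = 0.12278784; term = 0.12278784²·(1 − 0.04519000)·140000/132 = 15.267988.
35–54: Wₕ = 0.60506957; term = 0.60506957²·(1 − 0.08906489)·13700/1282 = 3.5639418.
18–34: Wₕ = 0.05985960; term = 0.05985960²·(1 − 0.01193820)·27060/17 = 5.6354757.
65+: Wₕ = 0.21228299; term = 0.21228299²·(1 − 0.09326733)·5994/471 = 0.52000256.
Sum = 24.987408.

24.99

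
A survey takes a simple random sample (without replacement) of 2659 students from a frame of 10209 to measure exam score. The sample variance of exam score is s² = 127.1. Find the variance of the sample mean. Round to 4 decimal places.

0.0354

Under SRS without replacement, Var(ȳ) = (1 − f)·s²/n with f = n/N = 2659/10209 = 0.26045646.
Var(ȳ) = (1 − 0.26045646)·127.1/2659 = 0.73954354·0.047799925 = 0.035350126.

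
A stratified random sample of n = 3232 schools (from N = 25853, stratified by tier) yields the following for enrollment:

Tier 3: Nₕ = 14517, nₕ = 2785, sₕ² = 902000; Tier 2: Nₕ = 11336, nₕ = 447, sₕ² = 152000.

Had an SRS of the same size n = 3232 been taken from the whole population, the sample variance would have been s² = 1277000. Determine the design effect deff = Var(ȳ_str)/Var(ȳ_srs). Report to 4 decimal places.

Var(ȳ_str) = Σ Wₕ²(1−fₕ)sₕ²/nₕ with Wₕ = Nₕ/25853:
  Tier 3: (14517/25853)²·(1−2785/14517)·902000/2785 = 82.529341
  Tier 2: (11336/25853)²·(1−447/11336)·152000/447 = 62.800342
  → Var(ȳ_str) = 145.32968.
Var(ȳ_srs) = (1 − 3232/25853)·1277000/3232 = 345.71673.
deff = 145.32968 / 345.71673 = 0.4204.

0.4204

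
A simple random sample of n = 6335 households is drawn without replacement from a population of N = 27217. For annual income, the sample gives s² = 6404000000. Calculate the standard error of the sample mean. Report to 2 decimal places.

Under SRS without replacement, Var(ȳ) = (1 − f)·s²/n with f = n/N = 6335/27217 = 0.23275894.
Var(ȳ) = (1 − 0.23275894)·6404000000/6335 = 0.76724106·1.0108919 × 10^6 = 775597.75.
SE(ȳ) = √(775597.75) = 880.68.

880.68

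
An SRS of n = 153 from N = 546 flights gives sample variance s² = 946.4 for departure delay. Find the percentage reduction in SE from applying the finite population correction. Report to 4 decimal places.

15.1601

f = n/N = 153/546 = 0.28021978.
SE_no-fpc = √(s²/n) = 2.4870909; SE_fpc = √((1−f)s²/n) = 2.1100445.
Ratio = √(1−f) = 0.84839862. Reduction = 100·(1 − 0.84839862) = 15.1601%.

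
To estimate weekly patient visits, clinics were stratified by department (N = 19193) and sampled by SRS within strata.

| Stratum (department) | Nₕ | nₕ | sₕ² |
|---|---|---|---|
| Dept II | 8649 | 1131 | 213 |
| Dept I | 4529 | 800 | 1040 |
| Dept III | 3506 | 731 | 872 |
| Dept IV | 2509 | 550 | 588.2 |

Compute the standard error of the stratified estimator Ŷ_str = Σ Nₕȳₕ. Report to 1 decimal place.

7145.9

Var(Ŷ_str) = Σₕ Nₕ²(1 − fₕ)sₕ²/nₕ.
Dept II: 8649²·(1 − 1131/8649)·213/1131 = 1.2245745 × 10^7.
Dept I: 4529²·(1 − 800/4529)·1040/800 = 2.1955233 × 10^7.
Dept III: 3506²·(1 − 731/3506)·872/731 = 1.1605771 × 10^7.
Dept IV: 2509²·(1 − 550/2509)·588.2/550 = 5.2565092 × 10^6.
Sum = 5.1063258 × 10^7.
SE = √(5.1063258 × 10^7) = 7145.9.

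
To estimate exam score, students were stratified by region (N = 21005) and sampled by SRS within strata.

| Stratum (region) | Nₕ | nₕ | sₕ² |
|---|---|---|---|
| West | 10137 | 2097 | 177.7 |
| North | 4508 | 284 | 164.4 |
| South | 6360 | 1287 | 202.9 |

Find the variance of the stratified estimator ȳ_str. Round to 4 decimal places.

Var(ȳ_str) = Σₕ Wₕ²(1 − fₕ)sₕ²/nₕ with Wₕ = Nₕ/N, N = 21005.
West: Wₕ = 0.48259938; term = 0.48259938²·(1 − 0.20686594)·177.7/2097 = 0.015653416.
North: Wₕ = 0.21461557; term = 0.21461557²·(1 − 0.06299911)·164.4/284 = 0.024983077.
South: Wₕ = 0.30278505; term = 0.30278505²·(1 − 0.20235849)·202.9/1287 = 0.011528694.
Sum = 0.052165187.

0.0522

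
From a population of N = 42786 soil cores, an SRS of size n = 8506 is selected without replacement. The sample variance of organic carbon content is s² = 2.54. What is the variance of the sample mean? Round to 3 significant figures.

Under SRS without replacement, Var(ȳ) = (1 − f)·s²/n with f = n/N = 8506/42786 = 0.19880335.
Var(ȳ) = (1 − 0.19880335)·2.54/8506 = 0.80119665·2.9861274 × 10^-4 = 2.3924753 × 10^-4.

2.39 × 10^-4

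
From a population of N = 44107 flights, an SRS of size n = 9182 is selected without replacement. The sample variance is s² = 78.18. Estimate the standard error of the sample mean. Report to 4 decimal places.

Under SRS without replacement, Var(ȳ) = (1 − f)·s²/n with f = n/N = 9182/44107 = 0.20817557.
Var(ȳ) = (1 − 0.20817557)·78.18/9182 = 0.79182443·0.0085144849 = 0.0067419771.
SE(ȳ) = √(0.0067419771) = 0.0821.

0.0821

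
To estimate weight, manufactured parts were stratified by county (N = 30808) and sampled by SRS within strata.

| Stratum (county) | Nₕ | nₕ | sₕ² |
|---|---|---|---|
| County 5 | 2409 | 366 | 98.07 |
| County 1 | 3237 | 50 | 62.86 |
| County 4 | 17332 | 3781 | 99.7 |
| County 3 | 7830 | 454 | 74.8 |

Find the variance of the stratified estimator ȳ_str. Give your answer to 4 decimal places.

Var(ȳ_str) = Σₕ Wₕ²(1 − fₕ)sₕ²/nₕ with Wₕ = Nₕ/N, N = 30808.
County 5: Wₕ = 0.07819398; term = 0.07819398²·(1 − 0.15193026)·98.07/366 = 0.001389419.
County 1: Wₕ = 0.10507011; term = 0.10507011²·(1 − 0.01544640)·62.86/50 = 0.013664764.
County 4: Wₕ = 0.56258115; term = 0.56258115²·(1 − 0.21815140)·99.7/3781 = 0.0065250147.
County 3: Wₕ = 0.25415476; term = 0.25415476²·(1 − 0.05798212)·74.8/454 = 0.010025393.
Sum = 0.031604591.

0.0316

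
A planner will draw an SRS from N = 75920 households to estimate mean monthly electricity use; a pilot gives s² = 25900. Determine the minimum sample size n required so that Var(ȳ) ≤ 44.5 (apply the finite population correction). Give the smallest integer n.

578

Without fpc, n₀ = s²/D = 25900/44.5 = 582.0225.
With fpc, (1 − n/N)·s²/n ≤ D requires n ≥ n₀/(1 + n₀/N) = 582.0225/(1 + 582.0225/75920) = 577.5945.
Rounding up, n = 578.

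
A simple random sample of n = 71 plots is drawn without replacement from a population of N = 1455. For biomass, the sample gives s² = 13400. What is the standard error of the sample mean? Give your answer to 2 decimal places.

13.40

Under SRS without replacement, Var(ȳ) = (1 − f)·s²/n with f = n/N = 71/1455 = 0.04879725.
Var(ȳ) = (1 − 0.04879725)·13400/71 = 0.95120275·188.73239 = 179.52277.
SE(ȳ) = √(179.52277) = 13.40.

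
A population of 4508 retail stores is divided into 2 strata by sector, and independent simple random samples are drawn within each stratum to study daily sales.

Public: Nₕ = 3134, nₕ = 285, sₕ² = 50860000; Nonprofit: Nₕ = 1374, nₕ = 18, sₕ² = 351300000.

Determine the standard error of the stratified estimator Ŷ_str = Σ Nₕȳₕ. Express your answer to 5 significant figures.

Var(Ŷ_str) = Σₕ Nₕ²(1 − fₕ)sₕ²/nₕ.
Public: 3134²·(1 − 285/3134)·50860000/285 = 1.5933931 × 10^12.
Nonprofit: 1374²·(1 − 18/1374)·351300000/18 = 3.636236 × 10^13.
Sum = 3.7955753 × 10^13.
SE = √(3.7955753 × 10^13) = 6.1608 × 10^6.

6.1608 × 10^6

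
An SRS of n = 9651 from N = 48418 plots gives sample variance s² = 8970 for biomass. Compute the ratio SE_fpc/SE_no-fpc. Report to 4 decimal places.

f = n/N = 9651/48418 = 0.19932670.
SE_no-fpc = √(s²/n) = 0.96407332; SE_fpc = √((1−f)s²/n) = 0.86265618.
Ratio = √(1−f) = 0.89480350.

0.8948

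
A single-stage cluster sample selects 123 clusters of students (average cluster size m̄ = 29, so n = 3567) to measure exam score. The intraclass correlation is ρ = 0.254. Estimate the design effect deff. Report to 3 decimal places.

deff = 1 + (29 − 1)·0.254 = 1 + 7.112 = 8.112.

8.112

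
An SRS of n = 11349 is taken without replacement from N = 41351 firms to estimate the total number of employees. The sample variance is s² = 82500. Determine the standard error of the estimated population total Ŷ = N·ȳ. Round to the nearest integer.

94966

Var(Ŷ) = N²·Var(ȳ) = N²·(1 − n/N)·s²/n.
f = 11349/41351 = 0.27445527; Var(ȳ) = 0.72554473·82500/11349 = 5.2742479.
Var(Ŷ) = 41351² · 5.2742479 = 9.0184639 × 10^9.
SE(Ŷ) = √(9.0184639 × 10^9) = 94966.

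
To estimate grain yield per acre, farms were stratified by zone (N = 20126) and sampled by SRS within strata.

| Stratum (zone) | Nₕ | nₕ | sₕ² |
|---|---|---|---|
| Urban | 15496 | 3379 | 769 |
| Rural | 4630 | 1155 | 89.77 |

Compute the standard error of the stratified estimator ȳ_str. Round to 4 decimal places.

Var(ȳ_str) = Σₕ Wₕ²(1 − fₕ)sₕ²/nₕ with Wₕ = Nₕ/N, N = 20126.
Urban: Wₕ = 0.76994932; term = 0.76994932²·(1 − 0.21805627)·769/3379 = 0.10549647.
Rural: Wₕ = 0.23005068; term = 0.23005068²·(1 − 0.24946004)·89.77/1155 = 0.003087238.
Sum = 0.10858371.
SE = √(0.10858371) = 0.3295.

0.3295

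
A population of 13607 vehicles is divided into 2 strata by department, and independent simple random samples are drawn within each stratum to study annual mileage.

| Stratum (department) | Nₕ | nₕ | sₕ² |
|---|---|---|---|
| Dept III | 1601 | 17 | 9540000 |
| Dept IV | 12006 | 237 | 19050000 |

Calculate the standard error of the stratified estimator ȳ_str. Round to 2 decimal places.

262.73

Var(ȳ_str) = Σₕ Wₕ²(1 − fₕ)sₕ²/nₕ with Wₕ = Nₕ/N, N = 13607.
Dept III: Wₕ = 0.11766003; term = 0.11766003²·(1 − 0.01061836)·9540000/17 = 7686.3683.
Dept IV: Wₕ = 0.88233997; term = 0.88233997²·(1 − 0.01974013)·19050000/237 = 61342.259.
Sum = 69028.627.
SE = √(69028.627) = 262.73.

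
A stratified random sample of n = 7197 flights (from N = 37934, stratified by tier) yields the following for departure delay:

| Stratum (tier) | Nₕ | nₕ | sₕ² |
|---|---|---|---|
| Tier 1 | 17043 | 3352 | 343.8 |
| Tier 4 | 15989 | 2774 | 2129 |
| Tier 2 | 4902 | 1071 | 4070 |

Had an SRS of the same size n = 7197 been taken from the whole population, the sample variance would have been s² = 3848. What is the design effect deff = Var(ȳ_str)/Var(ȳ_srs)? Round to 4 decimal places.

0.4130

Var(ȳ_str) = Σ Wₕ²(1−fₕ)sₕ²/nₕ with Wₕ = Nₕ/37934:
  Tier 1: (17043/37934)²·(1−3352/17043)·343.8/3352 = 0.016631285
  Tier 4: (15989/37934)²·(1−2774/15989)·2129/2774 = 0.1126939
  Tier 2: (4902/37934)²·(1−1071/4902)·4070/1071 = 0.049594454
  → Var(ȳ_str) = 0.17891964.
Var(ȳ_srs) = (1 − 7197/37934)·3848/7197 = 0.43322788.
deff = 0.17891964 / 0.43322788 = 0.4130.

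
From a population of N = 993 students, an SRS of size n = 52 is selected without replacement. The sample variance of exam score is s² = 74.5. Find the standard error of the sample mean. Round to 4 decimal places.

1.1652

Under SRS without replacement, Var(ȳ) = (1 − f)·s²/n with f = n/N = 52/993 = 0.05236657.
Var(ȳ) = (1 − 0.05236657)·74.5/52 = 0.94763343·1.4326923 = 1.3576671.
SE(ȳ) = √(1.3576671) = 1.1652.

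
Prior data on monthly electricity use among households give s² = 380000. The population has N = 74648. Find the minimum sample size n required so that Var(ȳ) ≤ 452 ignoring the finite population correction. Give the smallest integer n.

Without fpc, n₀ = s²/D = 380000/452 = 840.7080.
Rounding up, n = 841.

841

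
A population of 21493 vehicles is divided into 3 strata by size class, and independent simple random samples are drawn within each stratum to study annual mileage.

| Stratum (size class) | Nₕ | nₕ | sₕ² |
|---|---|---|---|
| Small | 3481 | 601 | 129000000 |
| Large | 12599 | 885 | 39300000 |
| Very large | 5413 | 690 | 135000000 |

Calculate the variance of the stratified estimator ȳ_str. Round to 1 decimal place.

Var(ȳ_str) = Σₕ Wₕ²(1 − fₕ)sₕ²/nₕ with Wₕ = Nₕ/N, N = 21493.
Small: Wₕ = 0.16195971; term = 0.16195971²·(1 − 0.17265154)·129000000/601 = 4658.1951.
Large: Wₕ = 0.58619085; term = 0.58619085²·(1 − 0.07024367)·39300000/885 = 14187.194.
Very large: Wₕ = 0.25184944; term = 0.25184944²·(1 − 0.12747090)·135000000/690 = 10827.958.
Sum = 29673.347.

29673.3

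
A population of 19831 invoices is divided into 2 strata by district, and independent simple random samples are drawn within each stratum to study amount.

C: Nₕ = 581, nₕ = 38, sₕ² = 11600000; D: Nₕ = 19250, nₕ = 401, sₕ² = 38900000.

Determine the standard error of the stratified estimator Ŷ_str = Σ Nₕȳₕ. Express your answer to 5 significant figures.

Var(Ŷ_str) = Σₕ Nₕ²(1 − fₕ)sₕ²/nₕ.
C: 581²·(1 − 38/581)·11600000/38 = 9.6305337 × 10^10.
D: 19250²·(1 − 401/19250)·38900000/401 = 3.519851 × 10^13.
Sum = 3.5294815 × 10^13.
SE = √(3.5294815 × 10^13) = 5.9409 × 10^6.

5.9409 × 10^6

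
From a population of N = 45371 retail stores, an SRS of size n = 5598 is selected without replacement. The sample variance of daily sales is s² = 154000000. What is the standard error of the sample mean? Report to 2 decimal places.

155.29

Under SRS without replacement, Var(ȳ) = (1 − f)·s²/n with f = n/N = 5598/45371 = 0.12338278.
Var(ȳ) = (1 − 0.12338278)·154000000/5598 = 0.87661722·27509.825 = 24115.586.
SE(ȳ) = √(24115.586) = 155.29.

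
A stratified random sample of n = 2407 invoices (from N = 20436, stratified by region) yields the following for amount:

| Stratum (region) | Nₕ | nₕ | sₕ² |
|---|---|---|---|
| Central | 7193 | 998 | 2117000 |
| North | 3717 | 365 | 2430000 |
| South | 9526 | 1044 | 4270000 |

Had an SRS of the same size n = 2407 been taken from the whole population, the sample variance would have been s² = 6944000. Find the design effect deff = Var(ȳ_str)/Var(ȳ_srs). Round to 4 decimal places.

Var(ȳ_str) = Σ Wₕ²(1−fₕ)sₕ²/nₕ with Wₕ = Nₕ/20436:
  Central: (7193/20436)²·(1−998/7193)·2117000/998 = 226.33405
  North: (3717/20436)²·(1−365/3717)·2430000/365 = 198.61781
  South: (9526/20436)²·(1−1044/9526)·4270000/1044 = 791.30595
  → Var(ȳ_str) = 1216.2578.
Var(ȳ_srs) = (1 − 2407/20436)·6944000/2407 = 2545.1265.
deff = 1216.2578 / 2545.1265 = 0.4779.

0.4779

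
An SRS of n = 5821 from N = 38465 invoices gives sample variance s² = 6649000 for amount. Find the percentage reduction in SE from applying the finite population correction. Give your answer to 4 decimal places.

f = n/N = 5821/38465 = 0.15133238.
SE_no-fpc = √(s²/n) = 33.797095; SE_fpc = √((1−f)s²/n) = 31.134951.
Ratio = √(1−f) = 0.92123158. Reduction = 100·(1 − 0.92123158) = 7.8768%.

7.8768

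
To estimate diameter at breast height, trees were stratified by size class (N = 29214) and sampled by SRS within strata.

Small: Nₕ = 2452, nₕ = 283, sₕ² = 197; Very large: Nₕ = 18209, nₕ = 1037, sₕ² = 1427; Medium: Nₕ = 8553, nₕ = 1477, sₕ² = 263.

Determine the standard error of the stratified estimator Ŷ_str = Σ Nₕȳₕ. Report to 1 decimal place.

Var(Ŷ_str) = Σₕ Nₕ²(1 − fₕ)sₕ²/nₕ.
Small: 2452²·(1 − 283/2452)·197/283 = 3.7021994 × 10^6.
Very large: 18209²·(1 − 1037/18209)·1427/1037 = 4.3028102 × 10^8.
Medium: 8553²·(1 − 1477/8553)·263/1477 = 1.0776595 × 10^7.
Sum = 4.4475981 × 10^8.
SE = √(4.4475981 × 10^8) = 21089.3.

21089.3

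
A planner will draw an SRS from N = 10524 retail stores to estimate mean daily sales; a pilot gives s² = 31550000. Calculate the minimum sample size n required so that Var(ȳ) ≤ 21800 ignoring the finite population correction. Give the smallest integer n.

Without fpc, n₀ = s²/D = 31550000/21800 = 1447.2477.
Rounding up, n = 1448.

1448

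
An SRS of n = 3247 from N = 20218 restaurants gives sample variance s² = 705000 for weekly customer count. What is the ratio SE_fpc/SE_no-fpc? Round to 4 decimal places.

f = n/N = 3247/20218 = 0.16059947.
SE_no-fpc = √(s²/n) = 14.735111; SE_fpc = √((1−f)s²/n) = 13.500133.
Ratio = √(1−f) = 0.91618805.

0.9162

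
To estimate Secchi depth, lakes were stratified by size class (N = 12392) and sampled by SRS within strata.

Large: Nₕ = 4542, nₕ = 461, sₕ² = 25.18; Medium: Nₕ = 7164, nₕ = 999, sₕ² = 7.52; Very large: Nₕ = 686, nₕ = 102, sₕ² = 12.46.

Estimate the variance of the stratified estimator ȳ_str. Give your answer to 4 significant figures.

Var(ȳ_str) = Σₕ Wₕ²(1 − fₕ)sₕ²/nₕ with Wₕ = Nₕ/N, N = 12392.
Large: Wₕ = 0.36652679; term = 0.36652679²·(1 − 0.10149714)·25.18/461 = 0.0065930401.
Medium: Wₕ = 0.57811491; term = 0.57811491²·(1 − 0.13944724)·7.52/999 = 0.0021650015.
Very large: Wₕ = 0.05535830; term = 0.05535830²·(1 − 0.14868805)·12.46/102 = 3.1869263 × 10^-4.
Sum = 0.0090767342.

0.009077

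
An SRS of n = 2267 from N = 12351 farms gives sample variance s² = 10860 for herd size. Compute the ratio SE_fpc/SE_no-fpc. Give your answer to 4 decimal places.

f = n/N = 2267/12351 = 0.18354789.
SE_no-fpc = √(s²/n) = 2.1887147; SE_fpc = √((1−f)s²/n) = 1.9776731.
Ratio = √(1−f) = 0.90357740.

0.9036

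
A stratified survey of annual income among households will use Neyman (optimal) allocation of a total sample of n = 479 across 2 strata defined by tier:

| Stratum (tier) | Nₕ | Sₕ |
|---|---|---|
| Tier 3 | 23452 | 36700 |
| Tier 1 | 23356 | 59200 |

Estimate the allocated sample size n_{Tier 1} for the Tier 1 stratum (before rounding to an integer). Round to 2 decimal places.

295.23

Neyman allocation: nₕ = n·NₕSₕ / Σⱼ NⱼSⱼ.
Σ NⱼSⱼ = 23452·36700 + 23356·59200 = 2.2433636 × 10^9.
n_{Tier 1} = 479·23356·59200 / (2.2433636 × 10^9) = 295.23.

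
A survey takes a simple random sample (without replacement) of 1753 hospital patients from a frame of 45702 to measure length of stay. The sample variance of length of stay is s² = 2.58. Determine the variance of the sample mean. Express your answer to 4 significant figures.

0.001415

Under SRS without replacement, Var(ȳ) = (1 − f)·s²/n with f = n/N = 1753/45702 = 0.03835718.
Var(ȳ) = (1 − 0.03835718)·2.58/1753 = 0.96164282·0.0014717627 = 0.00141531.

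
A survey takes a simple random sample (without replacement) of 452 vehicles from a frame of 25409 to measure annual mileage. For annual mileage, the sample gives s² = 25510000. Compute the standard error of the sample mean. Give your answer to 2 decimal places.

235.44

Under SRS without replacement, Var(ȳ) = (1 − f)·s²/n with f = n/N = 452/25409 = 0.01778897.
Var(ȳ) = (1 − 0.01778897)·25510000/452 = 0.98221103·56438.053 = 55434.078.
SE(ȳ) = √(55434.078) = 235.44.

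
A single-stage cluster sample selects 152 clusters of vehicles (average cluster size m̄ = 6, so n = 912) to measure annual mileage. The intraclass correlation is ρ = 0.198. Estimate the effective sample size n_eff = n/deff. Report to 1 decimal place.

458.3

deff = 1 + (6 − 1)·0.198 = 1 + 0.99 = 1.99.
n_eff = 912 / 1.99 = 458.3.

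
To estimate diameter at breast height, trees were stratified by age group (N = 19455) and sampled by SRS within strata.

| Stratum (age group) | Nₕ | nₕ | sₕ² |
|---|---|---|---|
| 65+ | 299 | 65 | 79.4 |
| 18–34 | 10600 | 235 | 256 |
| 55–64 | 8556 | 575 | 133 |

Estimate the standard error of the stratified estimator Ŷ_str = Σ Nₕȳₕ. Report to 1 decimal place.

Var(Ŷ_str) = Σₕ Nₕ²(1 − fₕ)sₕ²/nₕ.
65+: 299²·(1 − 65/299)·79.4/65 = 85466.16.
18–34: 10600²·(1 − 235/10600)·256/235 = 1.1968708 × 10^8.
55–64: 8556²·(1 − 575/8556)·133/575 = 1.5794718 × 10^7.
Sum = 1.3556726 × 10^8.
SE = √(1.3556726 × 10^8) = 11643.3.

11643.3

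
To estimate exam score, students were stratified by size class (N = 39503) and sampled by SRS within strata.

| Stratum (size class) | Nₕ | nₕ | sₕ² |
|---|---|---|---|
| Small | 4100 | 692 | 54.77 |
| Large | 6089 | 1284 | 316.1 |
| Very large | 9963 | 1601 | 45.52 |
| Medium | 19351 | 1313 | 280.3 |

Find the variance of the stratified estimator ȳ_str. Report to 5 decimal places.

0.05459

Var(ȳ_str) = Σₕ Wₕ²(1 − fₕ)sₕ²/nₕ with Wₕ = Nₕ/N, N = 39503.
Small: Wₕ = 0.10378959; term = 0.10378959²·(1 − 0.16878049)·54.77/692 = 7.0869592 × 10^-4.
Large: Wₕ = 0.15414019; term = 0.15414019²·(1 − 0.21087206)·316.1/1284 = 0.0046157118.
Very large: Wₕ = 0.25220869; term = 0.25220869²·(1 − 0.16069457)·45.52/1601 = 0.0015179276.
Medium: Wₕ = 0.48986153; term = 0.48986153²·(1 − 0.06785179)·280.3/1313 = 0.047751829.
Sum = 0.054594164.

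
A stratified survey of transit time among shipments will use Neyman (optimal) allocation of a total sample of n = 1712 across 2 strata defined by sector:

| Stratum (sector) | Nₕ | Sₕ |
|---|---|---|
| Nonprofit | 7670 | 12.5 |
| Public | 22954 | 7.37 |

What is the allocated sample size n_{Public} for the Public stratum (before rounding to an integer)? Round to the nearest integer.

Neyman allocation: nₕ = n·NₕSₕ / Σⱼ NⱼSⱼ.
Σ NⱼSⱼ = 7670·12.5 + 22954·7.37 = 265045.98.
n_{Public} = 1712·22954·7.37 / 265045.98 = 1093.

1093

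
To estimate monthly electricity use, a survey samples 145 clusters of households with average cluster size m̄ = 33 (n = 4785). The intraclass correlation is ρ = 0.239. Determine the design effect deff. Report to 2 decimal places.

deff = 1 + (33 − 1)·0.239 = 1 + 7.648 = 8.648.

8.65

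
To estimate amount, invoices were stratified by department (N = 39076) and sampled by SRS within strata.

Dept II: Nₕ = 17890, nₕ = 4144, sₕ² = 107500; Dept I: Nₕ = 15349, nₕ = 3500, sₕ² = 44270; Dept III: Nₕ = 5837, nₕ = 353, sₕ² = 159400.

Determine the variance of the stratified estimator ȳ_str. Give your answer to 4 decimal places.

15.1507

Var(ȳ_str) = Σₕ Wₕ²(1 − fₕ)sₕ²/nₕ with Wₕ = Nₕ/N, N = 39076.
Dept II: Wₕ = 0.45782578; term = 0.45782578²·(1 − 0.23163779)·107500/4144 = 4.1778726.
Dept I: Wₕ = 0.39279865; term = 0.39279865²·(1 − 0.22802788)·44270/3500 = 1.5065483.
Dept III: Wₕ = 0.14937558; term = 0.14937558²·(1 − 0.06047627)·159400/353 = 9.4663062.
Sum = 15.150727.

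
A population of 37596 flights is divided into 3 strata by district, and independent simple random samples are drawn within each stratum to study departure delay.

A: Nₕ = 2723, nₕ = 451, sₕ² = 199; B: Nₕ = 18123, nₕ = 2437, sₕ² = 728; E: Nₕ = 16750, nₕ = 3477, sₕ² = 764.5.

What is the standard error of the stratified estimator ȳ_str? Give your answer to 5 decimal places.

0.31080

Var(ȳ_str) = Σₕ Wₕ²(1 − fₕ)sₕ²/nₕ with Wₕ = Nₕ/N, N = 37596.
A: Wₕ = 0.07242792; term = 0.07242792²·(1 − 0.16562615)·199/451 = 0.0019312977.
B: Wₕ = 0.48204596; term = 0.48204596²·(1 − 0.13447001)·728/2437 = 0.060080684.
E: Wₕ = 0.44552612; term = 0.44552612²·(1 − 0.20758209)·764.5/3477 = 0.034583857.
Sum = 0.096595839.
SE = √(0.096595839) = 0.31080.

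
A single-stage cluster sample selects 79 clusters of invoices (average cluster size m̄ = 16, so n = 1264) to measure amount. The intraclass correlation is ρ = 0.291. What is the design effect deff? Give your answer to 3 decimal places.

deff = 1 + (16 − 1)·0.291 = 1 + 4.365 = 5.365.

5.365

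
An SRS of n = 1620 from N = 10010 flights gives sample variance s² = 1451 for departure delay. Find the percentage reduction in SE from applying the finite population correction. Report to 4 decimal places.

8.4488

f = n/N = 1620/10010 = 0.16183816.
SE_no-fpc = √(s²/n) = 0.9464032; SE_fpc = √((1−f)s²/n) = 0.86644329.
Ratio = √(1−f) = 0.91551179. Reduction = 100·(1 − 0.91551179) = 8.4488%.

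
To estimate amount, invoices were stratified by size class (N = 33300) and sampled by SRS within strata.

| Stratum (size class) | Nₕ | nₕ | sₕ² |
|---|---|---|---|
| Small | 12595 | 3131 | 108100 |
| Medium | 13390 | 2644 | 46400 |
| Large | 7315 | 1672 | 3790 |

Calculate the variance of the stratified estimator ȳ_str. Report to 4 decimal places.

6.0729

Var(ȳ_str) = Σₕ Wₕ²(1 − fₕ)sₕ²/nₕ with Wₕ = Nₕ/N, N = 33300.
Small: Wₕ = 0.37822823; term = 0.37822823²·(1 − 0.24859071)·108100/3131 = 3.7113086.
Medium: Wₕ = 0.40210210; term = 0.40210210²·(1 − 0.19746079)·46400/2644 = 2.2771701.
Large: Wₕ = 0.21966967; term = 0.21966967²·(1 − 0.22857143)·3790/1672 = 0.08437987.
Sum = 6.0728586.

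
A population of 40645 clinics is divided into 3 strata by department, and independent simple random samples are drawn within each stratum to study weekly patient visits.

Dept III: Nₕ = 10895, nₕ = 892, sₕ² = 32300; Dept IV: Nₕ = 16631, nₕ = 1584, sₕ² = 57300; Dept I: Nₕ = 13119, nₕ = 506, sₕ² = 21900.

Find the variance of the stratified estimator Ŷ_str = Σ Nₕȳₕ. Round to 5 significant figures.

2.0160 × 10^10

Var(Ŷ_str) = Σₕ Nₕ²(1 − fₕ)sₕ²/nₕ.
Dept III: 10895²·(1 − 892/10895)·32300/892 = 3.9463461 × 10^9.
Dept IV: 16631²·(1 − 1584/16631)·57300/1584 = 9.0524832 × 10^9.
Dept I: 13119²·(1 − 506/13119)·21900/506 = 7.161644 × 10^9.
Sum = 2.0160473 × 10^10.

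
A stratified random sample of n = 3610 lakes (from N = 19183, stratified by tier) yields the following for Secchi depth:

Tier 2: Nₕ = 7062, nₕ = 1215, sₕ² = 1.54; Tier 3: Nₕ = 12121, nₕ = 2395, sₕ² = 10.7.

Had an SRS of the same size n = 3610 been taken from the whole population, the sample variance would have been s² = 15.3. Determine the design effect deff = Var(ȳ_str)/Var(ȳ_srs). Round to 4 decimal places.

0.4573

Var(ȳ_str) = Σ Wₕ²(1−fₕ)sₕ²/nₕ with Wₕ = Nₕ/19183:
  Tier 2: (7062/19183)²·(1−1215/7062)·1.54/1215 = 1.4222377 × 10^-4
  Tier 3: (12121/19183)²·(1−2395/12121)·10.7/2395 = 0.001431258
  → Var(ȳ_str) = 0.0015734818.
Var(ȳ_srs) = (1 − 3610/19183)·15.3/3610 = 0.003440646.
deff = 0.0015734818 / 0.003440646 = 0.4573.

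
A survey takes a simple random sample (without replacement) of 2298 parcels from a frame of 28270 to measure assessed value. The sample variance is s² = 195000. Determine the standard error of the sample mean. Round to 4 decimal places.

8.8294

Under SRS without replacement, Var(ȳ) = (1 − f)·s²/n with f = n/N = 2298/28270 = 0.08128758.
Var(ȳ) = (1 − 0.08128758)·195000/2298 = 0.91871242·84.856397 = 77.958625.
SE(ȳ) = √(77.958625) = 8.8294.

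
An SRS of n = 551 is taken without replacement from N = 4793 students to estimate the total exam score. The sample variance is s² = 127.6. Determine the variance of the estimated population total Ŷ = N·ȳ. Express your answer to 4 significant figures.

Var(Ŷ) = N²·Var(ȳ) = N²·(1 − n/N)·s²/n.
f = 551/4793 = 0.11495932; Var(ȳ) = 0.88504068·127.6/551 = 0.20495679.
Var(Ŷ) = 4793² · 0.20495679 = 4.7084414 × 10^6.

4.708 × 10^6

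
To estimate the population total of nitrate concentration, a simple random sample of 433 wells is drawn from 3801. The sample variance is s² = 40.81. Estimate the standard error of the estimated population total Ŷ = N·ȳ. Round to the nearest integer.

Var(Ŷ) = N²·Var(ȳ) = N²·(1 − n/N)·s²/n.
f = 433/3801 = 0.11391739; Var(ȳ) = 0.88608261·40.81/433 = 0.083512774.
Var(Ŷ) = 3801² · 0.083512774 = 1.2065592 × 10^6.
SE(Ŷ) = √(1.2065592 × 10^6) = 1098.

1098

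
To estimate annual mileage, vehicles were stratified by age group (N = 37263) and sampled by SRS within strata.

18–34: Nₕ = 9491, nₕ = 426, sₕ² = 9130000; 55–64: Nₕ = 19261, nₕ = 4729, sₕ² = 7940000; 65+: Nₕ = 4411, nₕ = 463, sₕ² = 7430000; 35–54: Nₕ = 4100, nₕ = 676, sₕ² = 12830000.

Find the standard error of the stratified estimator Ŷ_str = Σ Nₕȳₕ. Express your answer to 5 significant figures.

Var(Ŷ_str) = Σₕ Nₕ²(1 − fₕ)sₕ²/nₕ.
18–34: 9491²·(1 − 426/9491)·9130000/426 = 1.8439153 × 10^12.
55–64: 19261²·(1 − 4729/19261)·7940000/4729 = 4.6995406 × 10^11.
65+: 4411²·(1 − 463/4411)·7430000/463 = 2.7946152 × 10^11.
35–54: 4100²·(1 − 676/4100)·12830000/676 = 2.6643886 × 10^11.
Sum = 2.8597697 × 10^12.
SE = √(2.8597697 × 10^12) = 1.6911 × 10^6.

1.6911 × 10^6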